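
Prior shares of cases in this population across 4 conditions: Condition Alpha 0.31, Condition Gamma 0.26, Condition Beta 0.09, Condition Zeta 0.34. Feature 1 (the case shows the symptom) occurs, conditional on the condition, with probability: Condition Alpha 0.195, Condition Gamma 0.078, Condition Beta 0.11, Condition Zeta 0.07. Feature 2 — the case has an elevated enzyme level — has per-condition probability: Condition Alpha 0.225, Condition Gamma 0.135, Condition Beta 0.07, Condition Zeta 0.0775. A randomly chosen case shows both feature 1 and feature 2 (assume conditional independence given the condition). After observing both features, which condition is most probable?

Unnormalized posteriors (prior × likelihood):
  Condition Alpha: 0.31 × 0.195 × 0.225 = 0.01360125
  Condition Gamma: 0.26 × 0.078 × 0.135 = 0.0027378
  Condition Beta: 0.09 × 0.11 × 0.07 = 0.000693
  Condition Zeta: 0.34 × 0.07 × 0.0775 = 0.0018445
Total = 0.01887655.
Largest term belongs to Condition Alpha, so Condition Alpha is most probable.

Condition Alpha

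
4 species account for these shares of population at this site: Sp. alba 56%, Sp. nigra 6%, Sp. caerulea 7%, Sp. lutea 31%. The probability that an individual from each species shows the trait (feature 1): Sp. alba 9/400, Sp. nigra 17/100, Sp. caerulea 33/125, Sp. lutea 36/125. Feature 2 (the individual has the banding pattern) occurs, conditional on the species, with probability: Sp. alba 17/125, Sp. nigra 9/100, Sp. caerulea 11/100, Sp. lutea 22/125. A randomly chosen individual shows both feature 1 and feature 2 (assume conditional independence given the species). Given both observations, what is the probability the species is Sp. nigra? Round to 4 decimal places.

0.0450

Unnormalized posteriors (prior × likelihood):
  Sp. alba: 0.56 × 0.0225 × 0.136 = 0.0017136
  Sp. nigra: 0.06 × 0.17 × 0.09 = 0.000918
  Sp. caerulea: 0.07 × 0.264 × 0.11 = 0.0020328
  Sp. lutea: 0.31 × 0.288 × 0.176 = 0.01571328
Total = 0.02037768.
P(Sp. nigra | evidence) = 0.000918 / 0.02037768 ≈ 0.0450.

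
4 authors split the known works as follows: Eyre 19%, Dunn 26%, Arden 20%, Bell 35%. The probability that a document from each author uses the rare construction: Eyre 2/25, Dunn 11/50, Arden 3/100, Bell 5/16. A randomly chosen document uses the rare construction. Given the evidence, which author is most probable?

By Bayes' rule, posterior ∝ prior × likelihood:
  Eyre: 0.19 × 0.08 = 0.0152
  Dunn: 0.26 × 0.22 = 0.0572
  Arden: 0.2 × 0.03 = 0.006
  Bell: 0.35 × 0.3125 = 0.109375
Normalizing constant = 0.187775.
Largest term belongs to Bell, so Bell is most probable.

Bell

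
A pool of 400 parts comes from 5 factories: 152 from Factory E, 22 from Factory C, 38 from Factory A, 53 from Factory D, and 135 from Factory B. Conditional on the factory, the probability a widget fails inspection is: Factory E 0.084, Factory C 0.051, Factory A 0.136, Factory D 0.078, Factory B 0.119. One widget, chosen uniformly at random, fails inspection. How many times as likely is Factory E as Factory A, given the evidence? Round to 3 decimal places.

Prior × likelihood for each hypothesis:
  Factory E: 0.38 × 0.084 = 0.03192
  Factory C: 0.055 × 0.051 = 0.002805
  Factory A: 0.095 × 0.136 = 0.01292
  Factory D: 0.1325 × 0.078 = 0.010335
  Factory B: 0.3375 × 0.119 = 0.0401625
Normalizing constant = 0.0981425.
The ratio is 0.03192 / 0.01292 (the normalizer cancels) = 2.471.

2.471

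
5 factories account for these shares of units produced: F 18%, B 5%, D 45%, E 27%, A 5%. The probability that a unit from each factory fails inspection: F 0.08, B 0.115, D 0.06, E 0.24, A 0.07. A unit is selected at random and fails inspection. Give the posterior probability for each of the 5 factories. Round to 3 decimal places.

By Bayes' rule, posterior ∝ prior × likelihood:
  F: 0.18 × 0.08 = 0.0144
  B: 0.05 × 0.115 = 0.00575
  D: 0.45 × 0.06 = 0.027
  E: 0.27 × 0.24 = 0.0648
  A: 0.05 × 0.07 = 0.0035
Normalizing constant = 0.11545.
P(F | nonconforming) = 0.0144/0.11545 ≈ 0.125
P(B | nonconforming) = 0.00575/0.11545 ≈ 0.050
P(D | nonconforming) = 0.027/0.11545 ≈ 0.234
P(E | nonconforming) = 0.0648/0.11545 ≈ 0.561
P(A | nonconforming) = 0.0035/0.11545 ≈ 0.030

F 0.125, B 0.050, D 0.234, E 0.561, A 0.030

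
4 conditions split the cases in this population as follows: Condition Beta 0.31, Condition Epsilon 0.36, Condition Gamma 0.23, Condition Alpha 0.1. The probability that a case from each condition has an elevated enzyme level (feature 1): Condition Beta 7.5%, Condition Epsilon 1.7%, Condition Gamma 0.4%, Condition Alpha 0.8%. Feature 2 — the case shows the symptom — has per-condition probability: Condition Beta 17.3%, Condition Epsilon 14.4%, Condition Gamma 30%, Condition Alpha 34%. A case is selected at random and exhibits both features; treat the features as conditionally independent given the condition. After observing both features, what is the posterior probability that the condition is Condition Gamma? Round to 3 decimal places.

Compute prior × likelihood for every hypothesis:
  Condition Beta: 0.31 × 0.075 × 0.173 = 0.00402225
  Condition Epsilon: 0.36 × 0.017 × 0.144 = 0.00088128
  Condition Gamma: 0.23 × 0.004 × 0.3 = 0.000276
  Condition Alpha: 0.1 × 0.008 × 0.34 = 0.000272
Total = 0.00545153.
P(Condition Gamma | evidence) = 0.000276 / 0.00545153 ≈ 0.051.

0.051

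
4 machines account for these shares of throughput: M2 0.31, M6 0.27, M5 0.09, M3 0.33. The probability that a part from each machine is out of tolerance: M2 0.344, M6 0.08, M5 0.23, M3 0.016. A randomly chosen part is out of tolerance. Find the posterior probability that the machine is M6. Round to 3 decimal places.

Unnormalized posteriors (prior × likelihood):
  M2: 0.31 × 0.344 = 0.10664
  M6: 0.27 × 0.08 = 0.0216
  M5: 0.09 × 0.23 = 0.0207
  M3: 0.33 × 0.016 = 0.00528
Sum = 0.15422.
P(M6 | evidence) = 0.0216 / 0.15422 ≈ 0.140.

0.140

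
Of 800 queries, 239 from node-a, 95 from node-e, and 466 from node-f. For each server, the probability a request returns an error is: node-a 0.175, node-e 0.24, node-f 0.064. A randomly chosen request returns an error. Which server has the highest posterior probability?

Prior × likelihood for each hypothesis:
  node-a: 0.29875 × 0.175 = 0.05228125
  node-e: 0.11875 × 0.24 = 0.0285
  node-f: 0.5825 × 0.064 = 0.03728
Total = 0.11806125.
Largest term belongs to node-a, so node-a is most probable.

node-a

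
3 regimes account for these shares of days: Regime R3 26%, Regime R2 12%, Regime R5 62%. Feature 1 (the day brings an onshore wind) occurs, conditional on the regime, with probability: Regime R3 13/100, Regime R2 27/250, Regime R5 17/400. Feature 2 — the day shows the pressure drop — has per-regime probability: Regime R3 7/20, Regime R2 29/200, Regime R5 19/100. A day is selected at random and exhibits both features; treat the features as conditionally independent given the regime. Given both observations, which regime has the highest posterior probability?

By Bayes' rule, posterior ∝ prior × likelihood:
  Regime R3: 0.26 × 0.13 × 0.35 = 0.01183
  Regime R2: 0.12 × 0.108 × 0.145 = 0.0018792
  Regime R5: 0.62 × 0.0425 × 0.19 = 0.0050065
Total = 0.0187157.
Largest term belongs to Regime R3, so Regime R3 is most probable.

Regime R3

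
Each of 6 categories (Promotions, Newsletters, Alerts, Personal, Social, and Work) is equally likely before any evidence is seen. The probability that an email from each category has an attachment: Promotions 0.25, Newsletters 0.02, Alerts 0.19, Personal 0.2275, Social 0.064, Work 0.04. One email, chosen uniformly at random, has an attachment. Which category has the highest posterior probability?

Since the prior is uniform, the posterior is proportional to the likelihood:
  Promotions: 0.25
  Newsletters: 0.02
  Alerts: 0.19
  Personal: 0.2275
  Social: 0.064
  Work: 0.04
Total = 0.7915.
Largest term belongs to Promotions, so Promotions is most probable.

Promotions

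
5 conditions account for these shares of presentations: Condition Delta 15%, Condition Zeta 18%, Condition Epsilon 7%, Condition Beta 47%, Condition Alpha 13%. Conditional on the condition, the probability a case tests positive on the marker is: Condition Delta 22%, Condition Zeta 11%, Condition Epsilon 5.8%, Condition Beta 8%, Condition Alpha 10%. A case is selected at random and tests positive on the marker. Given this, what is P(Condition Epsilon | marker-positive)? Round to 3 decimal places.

Compute prior × likelihood for every hypothesis:
  Condition Delta: 0.15 × 0.22 = 0.033
  Condition Zeta: 0.18 × 0.11 = 0.0198
  Condition Epsilon: 0.07 × 0.058 = 0.00406
  Condition Beta: 0.47 × 0.08 = 0.0376
  Condition Alpha: 0.13 × 0.1 = 0.013
Normalizing constant = 0.10746.
P(Condition Epsilon | evidence) = 0.00406 / 0.10746 ≈ 0.038.

0.038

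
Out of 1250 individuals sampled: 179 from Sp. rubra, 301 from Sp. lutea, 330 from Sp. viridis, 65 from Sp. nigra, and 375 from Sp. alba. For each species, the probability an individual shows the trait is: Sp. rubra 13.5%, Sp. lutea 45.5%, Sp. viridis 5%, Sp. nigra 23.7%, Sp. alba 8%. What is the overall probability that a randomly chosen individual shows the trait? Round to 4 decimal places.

Unnormalized posteriors (prior × likelihood):
  Sp. rubra: 0.1432 × 0.135 = 0.019332
  Sp. lutea: 0.2408 × 0.455 = 0.109564
  Sp. viridis: 0.264 × 0.05 = 0.0132
  Sp. nigra: 0.052 × 0.237 = 0.012324
  Sp. alba: 0.3 × 0.08 = 0.024
P(trait) = 0.019332 + 0.109564 + 0.0132 + 0.012324 + 0.024 = 0.17842 → 0.1784.

0.1784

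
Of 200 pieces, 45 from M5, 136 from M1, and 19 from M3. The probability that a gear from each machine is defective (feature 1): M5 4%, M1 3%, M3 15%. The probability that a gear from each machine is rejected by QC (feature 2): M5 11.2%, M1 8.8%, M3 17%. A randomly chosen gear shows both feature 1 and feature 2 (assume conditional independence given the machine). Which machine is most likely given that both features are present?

Prior × likelihood for each hypothesis:
  M5: 0.225 × 0.04 × 0.112 = 0.001008
  M1: 0.68 × 0.03 × 0.088 = 0.0017952
  M3: 0.095 × 0.15 × 0.17 = 0.0024225
Sum = 0.0052257.
Largest term belongs to M3, so M3 is most probable.

M3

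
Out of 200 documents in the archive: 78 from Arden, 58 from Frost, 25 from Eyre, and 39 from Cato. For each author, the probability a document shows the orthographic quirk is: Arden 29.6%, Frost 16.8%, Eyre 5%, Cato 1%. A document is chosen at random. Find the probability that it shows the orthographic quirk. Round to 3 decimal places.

0.172

Prior × likelihood for each hypothesis:
  Arden: 0.39 × 0.296 = 0.11544
  Frost: 0.29 × 0.168 = 0.04872
  Eyre: 0.125 × 0.05 = 0.00625
  Cato: 0.195 × 0.01 = 0.00195
P(quirk) = 0.11544 + 0.04872 + 0.00625 + 0.00195 = 0.17236 → 0.172.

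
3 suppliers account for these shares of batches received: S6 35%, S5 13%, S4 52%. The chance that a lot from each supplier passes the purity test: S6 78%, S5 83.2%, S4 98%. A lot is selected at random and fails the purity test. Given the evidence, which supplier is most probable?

Taking complements, P(off-spec | each) = S6 0.22, S5 0.168, S4 0.02.
Compute prior × likelihood for every hypothesis:
  S6: 0.35 × 0.22 = 0.077
  S5: 0.13 × 0.168 = 0.02184
  S4: 0.52 × 0.02 = 0.0104
Total = 0.10924.
Largest term belongs to S6, so S6 is most probable.

S6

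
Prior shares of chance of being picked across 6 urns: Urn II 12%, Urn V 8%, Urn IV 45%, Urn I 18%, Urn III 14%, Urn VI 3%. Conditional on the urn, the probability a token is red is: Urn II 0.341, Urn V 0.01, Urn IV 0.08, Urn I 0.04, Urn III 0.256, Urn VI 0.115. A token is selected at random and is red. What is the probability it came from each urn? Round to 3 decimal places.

Urn II 0.329, Urn V 0.006, Urn IV 0.290, Urn I 0.058, Urn III 0.289, Urn VI 0.028

By Bayes' rule, posterior ∝ prior × likelihood:
  Urn II: 0.12 × 0.341 = 0.04092
  Urn V: 0.08 × 0.01 = 0.0008
  Urn IV: 0.45 × 0.08 = 0.036
  Urn I: 0.18 × 0.04 = 0.0072
  Urn III: 0.14 × 0.256 = 0.03584
  Urn VI: 0.03 × 0.115 = 0.00345
Total = 0.12421.
P(Urn II | red) = 0.04092/0.12421 ≈ 0.329
P(Urn V | red) = 0.0008/0.12421 ≈ 0.006
P(Urn IV | red) = 0.036/0.12421 ≈ 0.290
P(Urn I | red) = 0.0072/0.12421 ≈ 0.058
P(Urn III | red) = 0.03584/0.12421 ≈ 0.289
P(Urn VI | red) = 0.00345/0.12421 ≈ 0.028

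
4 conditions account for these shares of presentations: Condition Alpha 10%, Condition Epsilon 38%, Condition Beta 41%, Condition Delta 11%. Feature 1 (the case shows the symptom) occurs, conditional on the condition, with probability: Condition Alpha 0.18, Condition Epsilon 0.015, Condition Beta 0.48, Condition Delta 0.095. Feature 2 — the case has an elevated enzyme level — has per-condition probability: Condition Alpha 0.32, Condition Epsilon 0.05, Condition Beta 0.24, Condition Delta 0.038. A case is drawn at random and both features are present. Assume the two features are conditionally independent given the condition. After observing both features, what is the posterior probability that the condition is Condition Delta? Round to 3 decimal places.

0.007

Compute prior × likelihood for every hypothesis:
  Condition Alpha: 0.1 × 0.18 × 0.32 = 0.00576
  Condition Epsilon: 0.38 × 0.015 × 0.05 = 0.000285
  Condition Beta: 0.41 × 0.48 × 0.24 = 0.047232
  Condition Delta: 0.11 × 0.095 × 0.038 = 0.0003971
Normalizing constant = 0.0536741.
P(Condition Delta | evidence) = 0.0003971 / 0.0536741 ≈ 0.007.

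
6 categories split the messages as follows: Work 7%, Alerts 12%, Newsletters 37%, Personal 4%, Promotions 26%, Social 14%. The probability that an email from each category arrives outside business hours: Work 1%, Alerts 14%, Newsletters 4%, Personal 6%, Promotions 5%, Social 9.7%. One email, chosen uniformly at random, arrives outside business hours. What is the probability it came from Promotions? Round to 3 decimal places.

Prior × likelihood for each hypothesis:
  Work: 0.07 × 0.01 = 0.0007
  Alerts: 0.12 × 0.14 = 0.0168
  Newsletters: 0.37 × 0.04 = 0.0148
  Personal: 0.04 × 0.06 = 0.0024
  Promotions: 0.26 × 0.05 = 0.013
  Social: 0.14 × 0.097 = 0.01358
Total = 0.06128.
P(Promotions | evidence) = 0.013 / 0.06128 ≈ 0.212.

0.212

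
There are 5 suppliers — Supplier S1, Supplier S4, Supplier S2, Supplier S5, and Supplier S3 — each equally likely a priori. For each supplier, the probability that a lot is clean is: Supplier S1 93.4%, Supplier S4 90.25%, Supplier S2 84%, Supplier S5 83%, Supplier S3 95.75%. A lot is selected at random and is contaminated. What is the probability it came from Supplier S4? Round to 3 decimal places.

Taking complements, P(contaminated | each) = Supplier S1 0.066, Supplier S4 0.0975, Supplier S2 0.16, Supplier S5 0.17, Supplier S3 0.0425.
Since the prior is uniform, the posterior is proportional to the likelihood:
  Supplier S1: 0.066
  Supplier S4: 0.0975
  Supplier S2: 0.16
  Supplier S5: 0.17
  Supplier S3: 0.0425
Total = 0.536.
P(Supplier S4 | evidence) = 0.0975 / 0.536 ≈ 0.182.

0.182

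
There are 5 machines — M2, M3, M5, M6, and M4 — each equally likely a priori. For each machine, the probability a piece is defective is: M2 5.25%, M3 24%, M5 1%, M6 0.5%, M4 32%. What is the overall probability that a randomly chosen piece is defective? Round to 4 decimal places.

0.1255

Since the prior is uniform, the posterior is proportional to the likelihood:
  M2: 0.0525
  M3: 0.24
  M5: 0.01
  M6: 0.005
  M4: 0.32
P(defective) = (1/5) × (0.0525 + 0.24 + 0.01 + 0.005 + 0.32) = 0.6275/5 ≈ 0.1255.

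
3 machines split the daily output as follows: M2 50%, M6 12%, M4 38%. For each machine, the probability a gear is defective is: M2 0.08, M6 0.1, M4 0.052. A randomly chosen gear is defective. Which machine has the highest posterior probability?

By Bayes' rule, posterior ∝ prior × likelihood:
  M2: 0.5 × 0.08 = 0.04
  M6: 0.12 × 0.1 = 0.012
  M4: 0.38 × 0.052 = 0.01976
Total = 0.07176.
Largest term belongs to M2, so M2 is most probable.

M2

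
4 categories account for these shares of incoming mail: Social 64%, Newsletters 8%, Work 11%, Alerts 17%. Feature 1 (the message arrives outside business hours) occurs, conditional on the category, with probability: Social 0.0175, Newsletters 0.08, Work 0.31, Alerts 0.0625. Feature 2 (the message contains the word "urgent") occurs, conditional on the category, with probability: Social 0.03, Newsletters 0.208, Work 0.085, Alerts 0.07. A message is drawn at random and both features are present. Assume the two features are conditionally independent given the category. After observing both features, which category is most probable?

Prior × likelihood for each hypothesis:
  Social: 0.64 × 0.0175 × 0.03 = 0.000336
  Newsletters: 0.08 × 0.08 × 0.208 = 0.0013312
  Work: 0.11 × 0.31 × 0.085 = 0.0028985
  Alerts: 0.17 × 0.0625 × 0.07 = 0.00074375
Total = 0.00530945.
Largest term belongs to Work, so Work is most probable.

Work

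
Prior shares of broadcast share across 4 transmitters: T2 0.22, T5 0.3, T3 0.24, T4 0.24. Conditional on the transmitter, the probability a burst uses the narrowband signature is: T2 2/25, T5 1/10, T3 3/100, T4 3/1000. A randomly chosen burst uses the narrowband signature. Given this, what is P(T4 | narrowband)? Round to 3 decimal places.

0.013

Compute prior × likelihood for every hypothesis:
  T2: 0.22 × 0.08 = 0.0176
  T5: 0.3 × 0.1 = 0.03
  T3: 0.24 × 0.03 = 0.0072
  T4: 0.24 × 0.003 = 0.00072
Sum = 0.05552.
P(T4 | evidence) = 0.00072 / 0.05552 ≈ 0.013.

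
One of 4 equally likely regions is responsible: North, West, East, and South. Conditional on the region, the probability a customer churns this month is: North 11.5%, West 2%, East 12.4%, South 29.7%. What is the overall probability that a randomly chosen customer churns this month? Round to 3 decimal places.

0.139

With a uniform prior (1/4 each), posterior ∝ likelihood:
  North: 0.115
  West: 0.02
  East: 0.124
  South: 0.297
P(churn) = (1/4) × (0.115 + 0.02 + 0.124 + 0.297) = 0.556/4 ≈ 0.139.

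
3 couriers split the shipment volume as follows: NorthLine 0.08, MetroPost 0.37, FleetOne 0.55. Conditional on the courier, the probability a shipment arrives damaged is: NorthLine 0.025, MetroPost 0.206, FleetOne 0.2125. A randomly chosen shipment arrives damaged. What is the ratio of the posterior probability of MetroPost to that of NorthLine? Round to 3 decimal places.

By Bayes' rule, posterior ∝ prior × likelihood:
  NorthLine: 0.08 × 0.025 = 0.002
  MetroPost: 0.37 × 0.206 = 0.07622
  FleetOne: 0.55 × 0.2125 = 0.116875
Total = 0.195095.
The ratio is 0.07622 / 0.002 (the normalizer cancels) = 38.110.

38.110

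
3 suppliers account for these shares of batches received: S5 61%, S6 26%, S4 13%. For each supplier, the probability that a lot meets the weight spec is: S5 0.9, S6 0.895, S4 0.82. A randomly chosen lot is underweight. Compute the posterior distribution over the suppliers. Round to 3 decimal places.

S5 0.546, S6 0.244, S4 0.209

Taking complements, P(underweight | each) = S5 0.1, S6 0.105, S4 0.18.
By Bayes' rule, posterior ∝ prior × likelihood:
  S5: 0.61 × 0.1 = 0.061
  S6: 0.26 × 0.105 = 0.0273
  S4: 0.13 × 0.18 = 0.0234
Normalizing constant = 0.1117.
P(S5 | underweight) = 0.061/0.1117 ≈ 0.546
P(S6 | underweight) = 0.0273/0.1117 ≈ 0.244
P(S4 | underweight) = 0.0234/0.1117 ≈ 0.209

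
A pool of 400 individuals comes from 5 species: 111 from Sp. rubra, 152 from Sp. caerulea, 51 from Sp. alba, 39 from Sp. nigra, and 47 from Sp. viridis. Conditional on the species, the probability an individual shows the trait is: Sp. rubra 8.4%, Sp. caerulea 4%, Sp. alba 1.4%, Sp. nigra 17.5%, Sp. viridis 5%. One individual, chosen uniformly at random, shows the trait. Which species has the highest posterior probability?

Sp. rubra

By Bayes' rule, posterior ∝ prior × likelihood:
  Sp. rubra: 0.2775 × 0.084 = 0.02331
  Sp. caerulea: 0.38 × 0.04 = 0.0152
  Sp. alba: 0.1275 × 0.014 = 0.001785
  Sp. nigra: 0.0975 × 0.175 = 0.0170625
  Sp. viridis: 0.1175 × 0.05 = 0.005875
Sum = 0.0632325.
Largest term belongs to Sp. rubra, so Sp. rubra is most probable.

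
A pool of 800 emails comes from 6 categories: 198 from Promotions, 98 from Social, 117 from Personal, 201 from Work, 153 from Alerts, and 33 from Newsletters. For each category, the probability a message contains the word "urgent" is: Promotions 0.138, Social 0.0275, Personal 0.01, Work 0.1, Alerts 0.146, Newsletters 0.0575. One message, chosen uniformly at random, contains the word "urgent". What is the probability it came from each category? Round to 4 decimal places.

Compute prior × likelihood for every hypothesis:
  Promotions: 0.2475 × 0.138 = 0.034155
  Social: 0.1225 × 0.0275 = 0.00336875
  Personal: 0.14625 × 0.01 = 0.0014625
  Work: 0.25125 × 0.1 = 0.025125
  Alerts: 0.19125 × 0.146 = 0.0279225
  Newsletters: 0.04125 × 0.0575 = 0.002371875
Sum = 0.094405625.
P(Promotions | urgent-flag) = 0.034155/0.094405625 ≈ 0.3618
P(Social | urgent-flag) = 0.00336875/0.094405625 ≈ 0.0357
P(Personal | urgent-flag) = 0.0014625/0.094405625 ≈ 0.0155
P(Work | urgent-flag) = 0.025125/0.094405625 ≈ 0.2661
P(Alerts | urgent-flag) = 0.0279225/0.094405625 ≈ 0.2958
P(Newsletters | urgent-flag) = 0.002371875/0.094405625 ≈ 0.0251

Promotions 0.3618, Social 0.0357, Personal 0.0155, Work 0.2661, Alerts 0.2958, Newsletters 0.0251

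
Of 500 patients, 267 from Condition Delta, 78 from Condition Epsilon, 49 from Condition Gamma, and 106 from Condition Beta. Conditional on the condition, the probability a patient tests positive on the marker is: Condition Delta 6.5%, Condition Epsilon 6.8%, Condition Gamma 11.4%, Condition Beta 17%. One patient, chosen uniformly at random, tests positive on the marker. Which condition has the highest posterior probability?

Prior × likelihood for each hypothesis:
  Condition Delta: 0.534 × 0.065 = 0.03471
  Condition Epsilon: 0.156 × 0.068 = 0.010608
  Condition Gamma: 0.098 × 0.114 = 0.011172
  Condition Beta: 0.212 × 0.17 = 0.03604
Total = 0.09253.
Largest term belongs to Condition Beta, so Condition Beta is most probable.

Condition Beta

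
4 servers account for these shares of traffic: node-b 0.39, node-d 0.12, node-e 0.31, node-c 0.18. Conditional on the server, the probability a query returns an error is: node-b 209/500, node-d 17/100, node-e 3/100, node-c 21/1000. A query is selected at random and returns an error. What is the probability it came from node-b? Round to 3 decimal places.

0.830

By Bayes' rule, posterior ∝ prior × likelihood:
  node-b: 0.39 × 0.418 = 0.16302
  node-d: 0.12 × 0.17 = 0.0204
  node-e: 0.31 × 0.03 = 0.0093
  node-c: 0.18 × 0.021 = 0.00378
Total = 0.1965.
P(node-b | evidence) = 0.16302 / 0.1965 ≈ 0.830.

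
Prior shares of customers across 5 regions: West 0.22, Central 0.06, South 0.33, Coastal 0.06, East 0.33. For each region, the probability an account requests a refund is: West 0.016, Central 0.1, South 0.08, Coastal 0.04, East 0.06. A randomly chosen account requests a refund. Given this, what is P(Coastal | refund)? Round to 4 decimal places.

0.0413

By Bayes' rule, posterior ∝ prior × likelihood:
  West: 0.22 × 0.016 = 0.00352
  Central: 0.06 × 0.1 = 0.006
  South: 0.33 × 0.08 = 0.0264
  Coastal: 0.06 × 0.04 = 0.0024
  East: 0.33 × 0.06 = 0.0198
Normalizing constant = 0.05812.
P(Coastal | evidence) = 0.0024 / 0.05812 ≈ 0.0413.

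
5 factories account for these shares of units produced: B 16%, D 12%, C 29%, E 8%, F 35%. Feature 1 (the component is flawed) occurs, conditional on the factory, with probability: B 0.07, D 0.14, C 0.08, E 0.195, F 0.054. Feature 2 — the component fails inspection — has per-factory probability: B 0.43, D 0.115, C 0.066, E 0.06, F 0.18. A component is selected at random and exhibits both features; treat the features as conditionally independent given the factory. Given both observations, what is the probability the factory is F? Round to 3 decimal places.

0.270

By Bayes' rule, posterior ∝ prior × likelihood:
  B: 0.16 × 0.07 × 0.43 = 0.004816
  D: 0.12 × 0.14 × 0.115 = 0.001932
  C: 0.29 × 0.08 × 0.066 = 0.0015312
  E: 0.08 × 0.195 × 0.06 = 0.000936
  F: 0.35 × 0.054 × 0.18 = 0.003402
Normalizing constant = 0.0126172.
P(F | evidence) = 0.003402 / 0.0126172 ≈ 0.270.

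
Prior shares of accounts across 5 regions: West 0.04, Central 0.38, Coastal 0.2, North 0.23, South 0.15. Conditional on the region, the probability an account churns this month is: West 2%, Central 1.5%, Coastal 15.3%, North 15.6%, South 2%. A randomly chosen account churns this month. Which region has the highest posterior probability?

Prior × likelihood for each hypothesis:
  West: 0.04 × 0.02 = 0.0008
  Central: 0.38 × 0.015 = 0.0057
  Coastal: 0.2 × 0.153 = 0.0306
  North: 0.23 × 0.156 = 0.03588
  South: 0.15 × 0.02 = 0.003
Total = 0.07598.
Largest term belongs to North, so North is most probable.

North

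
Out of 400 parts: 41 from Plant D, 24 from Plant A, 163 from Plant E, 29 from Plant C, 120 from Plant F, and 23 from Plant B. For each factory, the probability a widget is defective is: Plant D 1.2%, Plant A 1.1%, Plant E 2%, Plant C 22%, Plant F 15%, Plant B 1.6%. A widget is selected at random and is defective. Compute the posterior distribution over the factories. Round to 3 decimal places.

By Bayes' rule, posterior ∝ prior × likelihood:
  Plant D: 0.1025 × 0.012 = 0.00123
  Plant A: 0.06 × 0.011 = 0.00066
  Plant E: 0.4075 × 0.02 = 0.00815
  Plant C: 0.0725 × 0.22 = 0.01595
  Plant F: 0.3 × 0.15 = 0.045
  Plant B: 0.0575 × 0.016 = 0.00092
Sum = 0.07191.
P(Plant D | defective) = 0.00123/0.07191 ≈ 0.017
P(Plant A | defective) = 0.00066/0.07191 ≈ 0.009
P(Plant E | defective) = 0.00815/0.07191 ≈ 0.113
P(Plant C | defective) = 0.01595/0.07191 ≈ 0.222
P(Plant F | defective) = 0.045/0.07191 ≈ 0.626
P(Plant B | defective) = 0.00092/0.07191 ≈ 0.013

Plant D 0.017, Plant A 0.009, Plant E 0.113, Plant C 0.222, Plant F 0.626, Plant B 0.013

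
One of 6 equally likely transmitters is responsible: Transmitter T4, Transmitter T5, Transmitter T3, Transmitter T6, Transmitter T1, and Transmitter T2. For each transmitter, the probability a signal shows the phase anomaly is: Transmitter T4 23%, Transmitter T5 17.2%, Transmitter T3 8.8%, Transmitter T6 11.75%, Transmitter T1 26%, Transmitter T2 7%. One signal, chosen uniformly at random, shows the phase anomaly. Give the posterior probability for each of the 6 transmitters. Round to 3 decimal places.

Transmitter T4 0.245, Transmitter T5 0.183, Transmitter T3 0.094, Transmitter T6 0.125, Transmitter T1 0.277, Transmitter T2 0.075

With a uniform prior (1/6 each), posterior ∝ likelihood:
  Transmitter T4: 0.23
  Transmitter T5: 0.172
  Transmitter T3: 0.088
  Transmitter T6: 0.1175
  Transmitter T1: 0.26
  Transmitter T2: 0.07
Total = 0.9375.
P(Transmitter T4 | anomaly) = 0.23/0.9375 ≈ 0.245
P(Transmitter T5 | anomaly) = 0.172/0.9375 ≈ 0.183
P(Transmitter T3 | anomaly) = 0.088/0.9375 ≈ 0.094
P(Transmitter T6 | anomaly) = 0.1175/0.9375 ≈ 0.125
P(Transmitter T1 | anomaly) = 0.26/0.9375 ≈ 0.277
P(Transmitter T2 | anomaly) = 0.07/0.9375 ≈ 0.075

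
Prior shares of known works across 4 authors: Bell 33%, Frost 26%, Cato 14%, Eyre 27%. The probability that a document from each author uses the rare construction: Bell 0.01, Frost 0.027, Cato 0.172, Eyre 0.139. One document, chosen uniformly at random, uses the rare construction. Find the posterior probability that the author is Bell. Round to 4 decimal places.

Unnormalized posteriors (prior × likelihood):
  Bell: 0.33 × 0.01 = 0.0033
  Frost: 0.26 × 0.027 = 0.00702
  Cato: 0.14 × 0.172 = 0.02408
  Eyre: 0.27 × 0.139 = 0.03753
Total = 0.07193.
P(Bell | evidence) = 0.0033 / 0.07193 ≈ 0.0459.

0.0459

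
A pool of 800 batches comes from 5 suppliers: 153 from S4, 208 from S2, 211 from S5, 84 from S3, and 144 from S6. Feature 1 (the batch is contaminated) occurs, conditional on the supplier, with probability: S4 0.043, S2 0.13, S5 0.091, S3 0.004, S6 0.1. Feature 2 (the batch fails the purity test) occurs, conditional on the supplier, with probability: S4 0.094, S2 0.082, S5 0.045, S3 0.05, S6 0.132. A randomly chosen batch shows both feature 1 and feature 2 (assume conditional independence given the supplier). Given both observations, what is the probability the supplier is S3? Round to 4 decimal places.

Prior × likelihood for each hypothesis:
  S4: 0.19125 × 0.043 × 0.094 = 0.0007730325
  S2: 0.26 × 0.13 × 0.082 = 0.0027716
  S5: 0.26375 × 0.091 × 0.045 = 0.00108005625
  S3: 0.105 × 0.004 × 0.05 = 0.000021
  S6: 0.18 × 0.1 × 0.132 = 0.002376
Sum = 0.00702168875.
P(S3 | evidence) = 0.000021 / 0.00702168875 ≈ 0.0030.

0.0030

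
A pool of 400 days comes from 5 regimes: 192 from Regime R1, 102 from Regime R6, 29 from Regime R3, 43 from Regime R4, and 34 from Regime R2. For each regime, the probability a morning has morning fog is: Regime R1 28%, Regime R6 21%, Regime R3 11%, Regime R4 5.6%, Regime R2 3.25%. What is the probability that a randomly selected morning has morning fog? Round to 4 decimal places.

Prior × likelihood for each hypothesis:
  Regime R1: 0.48 × 0.28 = 0.1344
  Regime R6: 0.255 × 0.21 = 0.05355
  Regime R3: 0.0725 × 0.11 = 0.007975
  Regime R4: 0.1075 × 0.056 = 0.00602
  Regime R2: 0.085 × 0.0325 = 0.0027625
P(fog) = 0.1344 + 0.05355 + 0.007975 + 0.00602 + 0.0027625 = 0.2047075 → 0.2047.

0.2047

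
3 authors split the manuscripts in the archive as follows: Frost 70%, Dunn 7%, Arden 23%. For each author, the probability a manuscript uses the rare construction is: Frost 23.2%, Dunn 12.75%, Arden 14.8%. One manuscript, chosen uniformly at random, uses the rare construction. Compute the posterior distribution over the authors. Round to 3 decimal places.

Prior × likelihood for each hypothesis:
  Frost: 0.7 × 0.232 = 0.1624
  Dunn: 0.07 × 0.1275 = 0.008925
  Arden: 0.23 × 0.148 = 0.03404
Total = 0.205365.
P(Frost | rare-form) = 0.1624/0.205365 ≈ 0.791
P(Dunn | rare-form) = 0.008925/0.205365 ≈ 0.043
P(Arden | rare-form) = 0.03404/0.205365 ≈ 0.166

Frost 0.791, Dunn 0.043, Arden 0.166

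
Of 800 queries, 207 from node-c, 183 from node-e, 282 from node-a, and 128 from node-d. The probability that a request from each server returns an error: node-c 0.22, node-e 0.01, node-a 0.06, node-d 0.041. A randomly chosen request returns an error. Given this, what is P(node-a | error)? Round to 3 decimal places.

Prior × likelihood for each hypothesis:
  node-c: 0.25875 × 0.22 = 0.056925
  node-e: 0.22875 × 0.01 = 0.0022875
  node-a: 0.3525 × 0.06 = 0.02115
  node-d: 0.16 × 0.041 = 0.00656
Normalizing constant = 0.0869225.
P(node-a | evidence) = 0.02115 / 0.0869225 ≈ 0.243.

0.243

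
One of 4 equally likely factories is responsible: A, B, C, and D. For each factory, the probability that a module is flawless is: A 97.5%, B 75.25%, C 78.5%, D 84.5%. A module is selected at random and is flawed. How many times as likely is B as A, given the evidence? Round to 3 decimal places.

Taking complements, P(flawed | each) = A 0.025, B 0.2475, C 0.215, D 0.155.
Since the prior is uniform, the posterior is proportional to the likelihood:
  A: 0.025
  B: 0.2475
  C: 0.215
  D: 0.155
Normalizing constant = 0.6425.
The ratio is 0.2475 / 0.025 (the normalizer cancels) = 9.900.

9.900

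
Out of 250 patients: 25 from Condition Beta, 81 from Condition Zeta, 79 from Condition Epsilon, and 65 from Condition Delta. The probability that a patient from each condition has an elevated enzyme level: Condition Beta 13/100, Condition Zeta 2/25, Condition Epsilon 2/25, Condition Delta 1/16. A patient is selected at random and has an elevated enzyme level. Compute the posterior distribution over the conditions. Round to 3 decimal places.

Prior × likelihood for each hypothesis:
  Condition Beta: 0.1 × 0.13 = 0.013
  Condition Zeta: 0.324 × 0.08 = 0.02592
  Condition Epsilon: 0.316 × 0.08 = 0.02528
  Condition Delta: 0.26 × 0.0625 = 0.01625
Sum = 0.08045.
P(Condition Beta | elevated) = 0.013/0.08045 ≈ 0.162
P(Condition Zeta | elevated) = 0.02592/0.08045 ≈ 0.322
P(Condition Epsilon | elevated) = 0.02528/0.08045 ≈ 0.314
P(Condition Delta | elevated) = 0.01625/0.08045 ≈ 0.202

Condition Beta 0.162, Condition Zeta 0.322, Condition Epsilon 0.314, Condition Delta 0.202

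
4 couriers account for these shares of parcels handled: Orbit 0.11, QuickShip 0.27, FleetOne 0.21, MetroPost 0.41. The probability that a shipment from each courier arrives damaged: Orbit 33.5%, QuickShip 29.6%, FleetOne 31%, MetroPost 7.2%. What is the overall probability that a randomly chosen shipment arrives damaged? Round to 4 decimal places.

By Bayes' rule, posterior ∝ prior × likelihood:
  Orbit: 0.11 × 0.335 = 0.03685
  QuickShip: 0.27 × 0.296 = 0.07992
  FleetOne: 0.21 × 0.31 = 0.0651
  MetroPost: 0.41 × 0.072 = 0.02952
P(damaged) = 0.03685 + 0.07992 + 0.0651 + 0.02952 = 0.21139 → 0.2114.

0.2114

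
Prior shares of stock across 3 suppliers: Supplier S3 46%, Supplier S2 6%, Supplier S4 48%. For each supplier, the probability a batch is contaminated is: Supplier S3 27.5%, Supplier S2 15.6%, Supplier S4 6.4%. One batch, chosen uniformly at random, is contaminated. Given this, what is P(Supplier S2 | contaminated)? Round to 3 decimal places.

0.056

Prior × likelihood for each hypothesis:
  Supplier S3: 0.46 × 0.275 = 0.1265
  Supplier S2: 0.06 × 0.156 = 0.00936
  Supplier S4: 0.48 × 0.064 = 0.03072
Sum = 0.16658.
P(Supplier S2 | evidence) = 0.00936 / 0.16658 ≈ 0.056.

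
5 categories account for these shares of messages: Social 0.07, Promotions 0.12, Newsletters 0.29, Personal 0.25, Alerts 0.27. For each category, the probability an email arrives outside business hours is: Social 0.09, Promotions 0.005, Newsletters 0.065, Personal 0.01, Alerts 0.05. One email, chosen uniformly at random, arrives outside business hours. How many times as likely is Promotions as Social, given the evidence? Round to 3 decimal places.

By Bayes' rule, posterior ∝ prior × likelihood:
  Social: 0.07 × 0.09 = 0.0063
  Promotions: 0.12 × 0.005 = 0.0006
  Newsletters: 0.29 × 0.065 = 0.01885
  Personal: 0.25 × 0.01 = 0.0025
  Alerts: 0.27 × 0.05 = 0.0135
Total = 0.04175.
The ratio is 0.0006 / 0.0063 (the normalizer cancels) = 0.095.

0.095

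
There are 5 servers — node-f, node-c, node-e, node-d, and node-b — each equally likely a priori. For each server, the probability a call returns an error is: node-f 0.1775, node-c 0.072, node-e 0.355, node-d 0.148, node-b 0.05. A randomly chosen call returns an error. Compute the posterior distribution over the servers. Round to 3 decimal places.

Since the prior is uniform, the posterior is proportional to the likelihood:
  node-f: 0.1775
  node-c: 0.072
  node-e: 0.355
  node-d: 0.148
  node-b: 0.05
Total = 0.8025.
P(node-f | error) = 0.1775/0.8025 ≈ 0.221
P(node-c | error) = 0.072/0.8025 ≈ 0.090
P(node-e | error) = 0.355/0.8025 ≈ 0.442
P(node-d | error) = 0.148/0.8025 ≈ 0.184
P(node-b | error) = 0.05/0.8025 ≈ 0.062

node-f 0.221, node-c 0.090, node-e 0.442, node-d 0.184, node-b 0.062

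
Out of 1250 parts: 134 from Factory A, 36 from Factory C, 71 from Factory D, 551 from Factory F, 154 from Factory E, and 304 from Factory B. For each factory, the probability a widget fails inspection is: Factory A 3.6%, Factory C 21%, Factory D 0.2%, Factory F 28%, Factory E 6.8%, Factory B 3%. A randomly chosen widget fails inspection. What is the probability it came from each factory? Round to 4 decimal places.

Factory A 0.0259, Factory C 0.0406, Factory D 0.0008, Factory F 0.8277, Factory E 0.0562, Factory B 0.0489

Prior × likelihood for each hypothesis:
  Factory A: 0.1072 × 0.036 = 0.0038592
  Factory C: 0.0288 × 0.21 = 0.006048
  Factory D: 0.0568 × 0.002 = 0.0001136
  Factory F: 0.4408 × 0.28 = 0.123424
  Factory E: 0.1232 × 0.068 = 0.0083776
  Factory B: 0.2432 × 0.03 = 0.007296
Sum = 0.1491184.
P(Factory A | nonconforming) = 0.0038592/0.1491184 ≈ 0.0259
P(Factory C | nonconforming) = 0.006048/0.1491184 ≈ 0.0406
P(Factory D | nonconforming) = 0.0001136/0.1491184 ≈ 0.0008
P(Factory F | nonconforming) = 0.123424/0.1491184 ≈ 0.8277
P(Factory E | nonconforming) = 0.0083776/0.1491184 ≈ 0.0562
P(Factory B | nonconforming) = 0.007296/0.1491184 ≈ 0.0489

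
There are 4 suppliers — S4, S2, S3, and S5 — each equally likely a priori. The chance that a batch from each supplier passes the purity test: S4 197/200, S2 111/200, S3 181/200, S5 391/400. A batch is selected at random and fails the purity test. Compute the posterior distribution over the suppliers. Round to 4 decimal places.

S4 0.0260, S2 0.7706, S3 0.1645, S5 0.0390

Taking complements, P(off-spec | each) = S4 0.015, S2 0.445, S3 0.095, S5 0.0225.
Since the prior is uniform, the posterior is proportional to the likelihood:
  S4: 0.015
  S2: 0.445
  S3: 0.095
  S5: 0.0225
Sum = 0.5775.
P(S4 | off-spec) = 0.015/0.5775 ≈ 0.0260
P(S2 | off-spec) = 0.445/0.5775 ≈ 0.7706
P(S3 | off-spec) = 0.095/0.5775 ≈ 0.1645
P(S5 | off-spec) = 0.0225/0.5775 ≈ 0.0390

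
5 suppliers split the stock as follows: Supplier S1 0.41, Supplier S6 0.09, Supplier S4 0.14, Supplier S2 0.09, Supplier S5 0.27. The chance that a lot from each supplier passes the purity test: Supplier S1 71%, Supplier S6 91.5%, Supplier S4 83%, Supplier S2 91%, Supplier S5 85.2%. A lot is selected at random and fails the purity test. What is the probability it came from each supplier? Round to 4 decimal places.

Supplier S1 0.5993, Supplier S6 0.0386, Supplier S4 0.1200, Supplier S2 0.0408, Supplier S5 0.2014

Taking complements, P(off-spec | each) = Supplier S1 0.29, Supplier S6 0.085, Supplier S4 0.17, Supplier S2 0.09, Supplier S5 0.148.
Prior × likelihood for each hypothesis:
  Supplier S1: 0.41 × 0.29 = 0.1189
  Supplier S6: 0.09 × 0.085 = 0.00765
  Supplier S4: 0.14 × 0.17 = 0.0238
  Supplier S2: 0.09 × 0.09 = 0.0081
  Supplier S5: 0.27 × 0.148 = 0.03996
Total = 0.19841.
P(Supplier S1 | off-spec) = 0.1189/0.19841 ≈ 0.5993
P(Supplier S6 | off-spec) = 0.00765/0.19841 ≈ 0.0386
P(Supplier S4 | off-spec) = 0.0238/0.19841 ≈ 0.1200
P(Supplier S2 | off-spec) = 0.0081/0.19841 ≈ 0.0408
P(Supplier S5 | off-spec) = 0.03996/0.19841 ≈ 0.2014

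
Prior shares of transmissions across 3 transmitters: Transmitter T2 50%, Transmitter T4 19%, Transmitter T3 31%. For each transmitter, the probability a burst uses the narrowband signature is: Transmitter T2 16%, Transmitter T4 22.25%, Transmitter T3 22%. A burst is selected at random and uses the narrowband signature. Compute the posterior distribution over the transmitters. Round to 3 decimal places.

Transmitter T2 0.420, Transmitter T4 0.222, Transmitter T3 0.358

Compute prior × likelihood for every hypothesis:
  Transmitter T2: 0.5 × 0.16 = 0.08
  Transmitter T4: 0.19 × 0.2225 = 0.042275
  Transmitter T3: 0.31 × 0.22 = 0.0682
Sum = 0.190475.
P(Transmitter T2 | narrowband) = 0.08/0.190475 ≈ 0.420
P(Transmitter T4 | narrowband) = 0.042275/0.190475 ≈ 0.222
P(Transmitter T3 | narrowband) = 0.0682/0.190475 ≈ 0.358
(Check: 0.420+0.222+0.358 = 1.000.)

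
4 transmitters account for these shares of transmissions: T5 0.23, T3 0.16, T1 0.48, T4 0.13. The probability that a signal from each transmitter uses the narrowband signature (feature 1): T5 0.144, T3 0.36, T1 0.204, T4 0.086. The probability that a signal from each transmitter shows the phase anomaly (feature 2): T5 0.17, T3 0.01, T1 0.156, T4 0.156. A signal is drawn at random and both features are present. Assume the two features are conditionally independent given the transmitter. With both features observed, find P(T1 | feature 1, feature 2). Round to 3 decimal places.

By Bayes' rule, posterior ∝ prior × likelihood:
  T5: 0.23 × 0.144 × 0.17 = 0.0056304
  T3: 0.16 × 0.36 × 0.01 = 0.000576
  T1: 0.48 × 0.204 × 0.156 = 0.01527552
  T4: 0.13 × 0.086 × 0.156 = 0.00174408
Sum = 0.023226.
P(T1 | evidence) = 0.01527552 / 0.023226 ≈ 0.658.

0.658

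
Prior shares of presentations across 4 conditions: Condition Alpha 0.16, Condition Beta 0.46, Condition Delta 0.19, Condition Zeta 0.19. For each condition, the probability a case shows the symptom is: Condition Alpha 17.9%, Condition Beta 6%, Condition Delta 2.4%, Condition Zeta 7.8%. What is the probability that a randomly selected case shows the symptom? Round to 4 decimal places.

0.0756

By Bayes' rule, posterior ∝ prior × likelihood:
  Condition Alpha: 0.16 × 0.179 = 0.02864
  Condition Beta: 0.46 × 0.06 = 0.0276
  Condition Delta: 0.19 × 0.024 = 0.00456
  Condition Zeta: 0.19 × 0.078 = 0.01482
P(symptomatic) = 0.02864 + 0.0276 + 0.00456 + 0.01482 = 0.07562 → 0.0756.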